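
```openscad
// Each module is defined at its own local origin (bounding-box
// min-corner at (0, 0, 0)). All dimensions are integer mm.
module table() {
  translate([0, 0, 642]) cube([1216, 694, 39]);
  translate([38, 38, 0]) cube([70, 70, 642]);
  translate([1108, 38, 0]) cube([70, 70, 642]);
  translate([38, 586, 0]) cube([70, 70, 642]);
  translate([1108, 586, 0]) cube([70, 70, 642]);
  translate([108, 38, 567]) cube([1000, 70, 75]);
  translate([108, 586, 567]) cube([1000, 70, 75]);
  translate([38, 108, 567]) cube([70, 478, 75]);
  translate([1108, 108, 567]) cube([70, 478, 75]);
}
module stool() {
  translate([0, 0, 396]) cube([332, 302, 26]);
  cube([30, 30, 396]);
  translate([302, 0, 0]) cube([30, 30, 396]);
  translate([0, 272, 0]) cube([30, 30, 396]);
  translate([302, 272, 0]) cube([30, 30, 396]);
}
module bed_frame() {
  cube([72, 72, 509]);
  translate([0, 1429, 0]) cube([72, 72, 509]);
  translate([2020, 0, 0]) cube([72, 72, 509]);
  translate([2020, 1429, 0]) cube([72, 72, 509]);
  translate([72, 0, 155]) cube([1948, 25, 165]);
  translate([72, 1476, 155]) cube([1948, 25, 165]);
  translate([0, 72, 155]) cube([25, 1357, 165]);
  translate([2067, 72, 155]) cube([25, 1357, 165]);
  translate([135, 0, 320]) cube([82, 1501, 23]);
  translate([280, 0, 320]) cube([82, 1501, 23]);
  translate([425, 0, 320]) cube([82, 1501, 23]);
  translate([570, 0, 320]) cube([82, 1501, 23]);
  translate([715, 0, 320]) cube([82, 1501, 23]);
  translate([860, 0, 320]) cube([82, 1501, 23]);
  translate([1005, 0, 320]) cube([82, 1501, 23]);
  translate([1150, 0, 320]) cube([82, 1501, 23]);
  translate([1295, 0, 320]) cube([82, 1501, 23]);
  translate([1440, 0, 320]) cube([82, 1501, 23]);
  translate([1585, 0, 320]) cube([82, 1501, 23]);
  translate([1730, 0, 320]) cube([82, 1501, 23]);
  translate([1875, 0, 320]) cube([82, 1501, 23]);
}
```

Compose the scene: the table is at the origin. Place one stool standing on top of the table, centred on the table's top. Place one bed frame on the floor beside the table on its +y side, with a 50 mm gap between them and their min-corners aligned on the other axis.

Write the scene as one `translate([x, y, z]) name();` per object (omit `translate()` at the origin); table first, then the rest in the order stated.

table();
translate([442, 196, 681]) stool();
translate([0, 744, 0]) bed_frame();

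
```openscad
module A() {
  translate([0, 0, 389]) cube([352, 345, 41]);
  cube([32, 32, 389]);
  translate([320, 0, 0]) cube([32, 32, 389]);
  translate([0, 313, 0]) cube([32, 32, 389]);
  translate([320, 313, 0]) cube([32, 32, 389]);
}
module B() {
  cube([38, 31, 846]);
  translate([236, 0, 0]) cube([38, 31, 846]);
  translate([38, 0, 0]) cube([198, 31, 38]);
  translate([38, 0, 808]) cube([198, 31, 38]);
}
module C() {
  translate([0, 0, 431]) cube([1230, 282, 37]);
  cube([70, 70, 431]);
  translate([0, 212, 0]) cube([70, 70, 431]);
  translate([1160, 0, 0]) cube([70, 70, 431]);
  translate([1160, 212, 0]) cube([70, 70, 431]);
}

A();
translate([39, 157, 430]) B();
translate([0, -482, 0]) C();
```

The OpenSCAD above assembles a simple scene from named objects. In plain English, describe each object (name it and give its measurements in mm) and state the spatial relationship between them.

A is a four-legged stool. The seat is 352×345 mm, 41 mm thick, top at z = 430 mm. It stands on four square legs, each 32×32 mm in cross-section, from z = 0 to the seat underside, each flush with a corner of the seat.

B is a picture frame with a 198×770 mm rectangular opening (x by z) and a uniform 38 mm border on every side. Frame depth is 31 mm along y. It is built from two vertical stiles running the full outside height and two horizontal rails spanning the gap between the stiles.

C is a long wooden bench with a 1230 mm (x) × 282 mm (y) seat, 37 mm thick, its top surface 468 mm above the floor. Four 70 mm square legs at the seat corners, flush with the edges, run from z = 0 to the seat underside.

The picture frame is on top of the stool, centred. The bench is on the floor beside the stool on its −y side.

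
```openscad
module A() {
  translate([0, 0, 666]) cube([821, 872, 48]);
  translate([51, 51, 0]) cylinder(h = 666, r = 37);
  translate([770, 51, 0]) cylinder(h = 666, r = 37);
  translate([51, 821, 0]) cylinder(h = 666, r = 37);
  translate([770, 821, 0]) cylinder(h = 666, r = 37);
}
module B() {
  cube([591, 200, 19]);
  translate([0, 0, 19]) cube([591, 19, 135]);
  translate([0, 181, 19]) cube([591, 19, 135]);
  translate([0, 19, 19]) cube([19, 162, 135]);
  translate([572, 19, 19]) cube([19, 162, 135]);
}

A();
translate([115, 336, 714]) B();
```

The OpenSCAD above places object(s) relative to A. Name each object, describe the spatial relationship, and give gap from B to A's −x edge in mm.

A is a table. B is an open box. The open box is on top of the table, centred. The gap from the open box to the table's −x edge is 115 mm.

The open box's min-x is at 115; the table's min-x is 0; gap = 115 mm.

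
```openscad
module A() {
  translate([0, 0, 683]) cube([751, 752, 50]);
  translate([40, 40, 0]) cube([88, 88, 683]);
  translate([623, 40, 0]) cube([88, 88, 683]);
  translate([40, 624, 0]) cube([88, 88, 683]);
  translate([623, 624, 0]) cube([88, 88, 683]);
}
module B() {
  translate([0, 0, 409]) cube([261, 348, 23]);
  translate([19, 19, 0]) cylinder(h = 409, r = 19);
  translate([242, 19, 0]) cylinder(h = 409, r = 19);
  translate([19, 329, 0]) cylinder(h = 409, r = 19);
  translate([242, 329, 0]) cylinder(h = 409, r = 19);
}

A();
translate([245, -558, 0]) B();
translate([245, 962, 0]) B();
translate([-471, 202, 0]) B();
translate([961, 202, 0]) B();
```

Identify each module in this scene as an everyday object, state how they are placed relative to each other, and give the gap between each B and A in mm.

Each stool's nearest face is 210 mm from the table's bounding box.

A is a table. B is a stool. Four stools sit around the table at the −y, +y, −x, +x sides. The gap between each stool and the table is 210 mm.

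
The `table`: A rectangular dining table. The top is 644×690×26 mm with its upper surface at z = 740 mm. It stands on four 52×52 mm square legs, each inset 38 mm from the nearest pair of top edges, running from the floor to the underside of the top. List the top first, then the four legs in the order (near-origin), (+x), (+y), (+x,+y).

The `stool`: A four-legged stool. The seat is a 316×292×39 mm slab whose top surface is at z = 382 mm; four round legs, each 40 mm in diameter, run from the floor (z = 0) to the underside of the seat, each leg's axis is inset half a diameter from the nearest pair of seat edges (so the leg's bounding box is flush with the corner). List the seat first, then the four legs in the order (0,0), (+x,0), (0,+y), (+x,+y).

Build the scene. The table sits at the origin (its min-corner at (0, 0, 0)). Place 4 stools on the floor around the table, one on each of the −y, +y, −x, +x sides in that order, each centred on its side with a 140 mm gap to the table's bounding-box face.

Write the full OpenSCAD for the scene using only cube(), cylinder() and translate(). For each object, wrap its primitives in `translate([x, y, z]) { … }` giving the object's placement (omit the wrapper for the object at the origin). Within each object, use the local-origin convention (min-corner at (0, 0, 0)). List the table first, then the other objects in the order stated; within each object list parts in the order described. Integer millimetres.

translate([0, 0, 714]) cube([644, 690, 26]);
translate([38, 38, 0]) cube([52, 52, 714]);
translate([554, 38, 0]) cube([52, 52, 714]);
translate([38, 600, 0]) cube([52, 52, 714]);
translate([554, 600, 0]) cube([52, 52, 714]);
translate([164, -432, 0]) {
  translate([0, 0, 343]) cube([316, 292, 39]);
  translate([20, 20, 0]) cylinder(h = 343, r = 20);
  translate([296, 20, 0]) cylinder(h = 343, r = 20);
  translate([20, 272, 0]) cylinder(h = 343, r = 20);
  translate([296, 272, 0]) cylinder(h = 343, r = 20);
}
translate([164, 830, 0]) {
  translate([0, 0, 343]) cube([316, 292, 39]);
  translate([20, 20, 0]) cylinder(h = 343, r = 20);
  translate([296, 20, 0]) cylinder(h = 343, r = 20);
  translate([20, 272, 0]) cylinder(h = 343, r = 20);
  translate([296, 272, 0]) cylinder(h = 343, r = 20);
}
translate([-456, 199, 0]) {
  translate([0, 0, 343]) cube([316, 292, 39]);
  translate([20, 20, 0]) cylinder(h = 343, r = 20);
  translate([296, 20, 0]) cylinder(h = 343, r = 20);
  translate([20, 272, 0]) cylinder(h = 343, r = 20);
  translate([296, 272, 0]) cylinder(h = 343, r = 20);
}
translate([784, 199, 0]) {
  translate([0, 0, 343]) cube([316, 292, 39]);
  translate([20, 20, 0]) cylinder(h = 343, r = 20);
  translate([296, 20, 0]) cylinder(h = 343, r = 20);
  translate([20, 272, 0]) cylinder(h = 343, r = 20);
  translate([296, 272, 0]) cylinder(h = 343, r = 20);
}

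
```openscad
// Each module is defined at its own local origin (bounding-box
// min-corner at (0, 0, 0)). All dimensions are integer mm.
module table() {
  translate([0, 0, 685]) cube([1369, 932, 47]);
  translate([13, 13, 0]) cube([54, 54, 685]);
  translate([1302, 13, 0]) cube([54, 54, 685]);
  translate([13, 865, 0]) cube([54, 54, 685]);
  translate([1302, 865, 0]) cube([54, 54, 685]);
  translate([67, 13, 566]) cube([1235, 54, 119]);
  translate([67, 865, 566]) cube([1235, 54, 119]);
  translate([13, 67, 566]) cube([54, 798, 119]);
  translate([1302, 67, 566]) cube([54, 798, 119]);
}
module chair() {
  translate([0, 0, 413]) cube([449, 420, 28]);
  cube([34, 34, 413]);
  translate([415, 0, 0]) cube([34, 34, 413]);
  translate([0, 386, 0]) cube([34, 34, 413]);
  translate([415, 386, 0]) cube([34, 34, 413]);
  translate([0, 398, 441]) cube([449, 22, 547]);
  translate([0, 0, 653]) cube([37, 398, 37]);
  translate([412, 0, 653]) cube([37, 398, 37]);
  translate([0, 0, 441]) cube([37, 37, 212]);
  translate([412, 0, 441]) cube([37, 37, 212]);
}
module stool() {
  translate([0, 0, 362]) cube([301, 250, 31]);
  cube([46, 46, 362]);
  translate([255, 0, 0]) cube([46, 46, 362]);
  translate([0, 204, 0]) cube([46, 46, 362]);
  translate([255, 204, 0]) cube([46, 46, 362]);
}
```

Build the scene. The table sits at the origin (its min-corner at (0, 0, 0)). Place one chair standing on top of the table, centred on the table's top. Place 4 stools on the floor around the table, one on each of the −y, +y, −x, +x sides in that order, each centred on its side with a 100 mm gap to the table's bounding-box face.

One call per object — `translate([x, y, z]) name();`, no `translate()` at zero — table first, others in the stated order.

table();
translate([460, 256, 732]) chair();
translate([534, -350, 0]) stool();
translate([534, 1032, 0]) stool();
translate([-401, 341, 0]) stool();
translate([1469, 341, 0]) stool();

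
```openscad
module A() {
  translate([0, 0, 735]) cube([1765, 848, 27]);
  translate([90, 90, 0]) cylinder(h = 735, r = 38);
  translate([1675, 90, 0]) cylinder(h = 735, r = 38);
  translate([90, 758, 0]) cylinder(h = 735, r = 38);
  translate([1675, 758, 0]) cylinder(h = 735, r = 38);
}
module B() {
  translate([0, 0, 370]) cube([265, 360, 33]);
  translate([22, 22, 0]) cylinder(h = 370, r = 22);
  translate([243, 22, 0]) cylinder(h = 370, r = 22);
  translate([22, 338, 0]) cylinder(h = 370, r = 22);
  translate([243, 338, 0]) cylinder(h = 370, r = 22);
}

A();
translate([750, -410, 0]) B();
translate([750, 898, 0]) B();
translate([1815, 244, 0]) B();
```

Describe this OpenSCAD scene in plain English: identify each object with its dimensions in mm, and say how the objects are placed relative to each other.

A is a table with a 1765×848 mm rectangular top, 27 mm thick, top surface at z = 762 mm, supported by four round legs of 76 mm diameter, each leg's bounding box inset 52 mm from the nearest pair of top edges, running from the floor.

B is a four-legged stool. The seat is 265×360 mm, 33 mm thick, top at z = 403 mm. It stands on four round legs, each 44 mm in diameter, from z = 0 to the seat underside, each leg's axis is inset half a diameter from the nearest pair of seat edges (so the leg's bounding box is flush with the corner).

Three stools sit around the table at the −y, +y, +x sides.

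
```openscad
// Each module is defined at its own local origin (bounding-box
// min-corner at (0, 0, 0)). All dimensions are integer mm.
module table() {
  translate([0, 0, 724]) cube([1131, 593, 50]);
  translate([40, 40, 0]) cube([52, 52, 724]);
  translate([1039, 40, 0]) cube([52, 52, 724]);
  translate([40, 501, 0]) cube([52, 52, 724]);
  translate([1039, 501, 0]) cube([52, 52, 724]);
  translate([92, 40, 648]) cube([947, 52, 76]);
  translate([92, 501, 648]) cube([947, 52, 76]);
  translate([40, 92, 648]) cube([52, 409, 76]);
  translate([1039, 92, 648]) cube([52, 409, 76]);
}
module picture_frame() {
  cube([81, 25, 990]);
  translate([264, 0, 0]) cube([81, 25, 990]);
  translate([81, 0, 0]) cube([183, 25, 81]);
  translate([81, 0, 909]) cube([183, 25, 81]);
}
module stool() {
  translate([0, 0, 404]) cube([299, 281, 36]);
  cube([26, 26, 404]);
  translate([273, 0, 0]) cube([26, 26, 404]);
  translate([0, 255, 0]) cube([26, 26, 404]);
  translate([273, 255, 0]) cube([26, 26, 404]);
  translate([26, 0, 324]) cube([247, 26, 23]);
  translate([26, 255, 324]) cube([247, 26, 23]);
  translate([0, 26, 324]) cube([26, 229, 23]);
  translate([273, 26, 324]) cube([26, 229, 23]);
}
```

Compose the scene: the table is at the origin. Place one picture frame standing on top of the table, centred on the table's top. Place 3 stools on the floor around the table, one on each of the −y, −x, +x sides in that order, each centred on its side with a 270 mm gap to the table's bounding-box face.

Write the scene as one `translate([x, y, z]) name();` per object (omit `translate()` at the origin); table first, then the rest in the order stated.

table();
translate([393, 284, 774]) picture_frame();
translate([416, -551, 0]) stool();
translate([-569, 156, 0]) stool();
translate([1401, 156, 0]) stool();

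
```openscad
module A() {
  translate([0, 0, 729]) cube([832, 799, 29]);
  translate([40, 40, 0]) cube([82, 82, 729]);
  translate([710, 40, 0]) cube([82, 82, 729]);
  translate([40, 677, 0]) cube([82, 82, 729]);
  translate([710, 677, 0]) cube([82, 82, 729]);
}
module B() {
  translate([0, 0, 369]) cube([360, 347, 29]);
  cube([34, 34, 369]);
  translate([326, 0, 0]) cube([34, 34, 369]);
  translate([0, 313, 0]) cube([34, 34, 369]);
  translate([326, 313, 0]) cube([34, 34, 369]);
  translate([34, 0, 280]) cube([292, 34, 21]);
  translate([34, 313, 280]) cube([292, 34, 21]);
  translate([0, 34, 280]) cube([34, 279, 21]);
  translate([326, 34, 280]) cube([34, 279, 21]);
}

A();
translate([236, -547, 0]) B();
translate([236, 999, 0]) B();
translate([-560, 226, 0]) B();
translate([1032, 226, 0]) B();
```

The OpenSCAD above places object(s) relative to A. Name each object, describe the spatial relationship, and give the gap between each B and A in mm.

Each stool's nearest face is 200 mm from the table's bounding box.

A is a table. B is a stool. Four stools sit around the table at the −y, +y, −x, +x sides. The gap between each stool and the table is 200 mm.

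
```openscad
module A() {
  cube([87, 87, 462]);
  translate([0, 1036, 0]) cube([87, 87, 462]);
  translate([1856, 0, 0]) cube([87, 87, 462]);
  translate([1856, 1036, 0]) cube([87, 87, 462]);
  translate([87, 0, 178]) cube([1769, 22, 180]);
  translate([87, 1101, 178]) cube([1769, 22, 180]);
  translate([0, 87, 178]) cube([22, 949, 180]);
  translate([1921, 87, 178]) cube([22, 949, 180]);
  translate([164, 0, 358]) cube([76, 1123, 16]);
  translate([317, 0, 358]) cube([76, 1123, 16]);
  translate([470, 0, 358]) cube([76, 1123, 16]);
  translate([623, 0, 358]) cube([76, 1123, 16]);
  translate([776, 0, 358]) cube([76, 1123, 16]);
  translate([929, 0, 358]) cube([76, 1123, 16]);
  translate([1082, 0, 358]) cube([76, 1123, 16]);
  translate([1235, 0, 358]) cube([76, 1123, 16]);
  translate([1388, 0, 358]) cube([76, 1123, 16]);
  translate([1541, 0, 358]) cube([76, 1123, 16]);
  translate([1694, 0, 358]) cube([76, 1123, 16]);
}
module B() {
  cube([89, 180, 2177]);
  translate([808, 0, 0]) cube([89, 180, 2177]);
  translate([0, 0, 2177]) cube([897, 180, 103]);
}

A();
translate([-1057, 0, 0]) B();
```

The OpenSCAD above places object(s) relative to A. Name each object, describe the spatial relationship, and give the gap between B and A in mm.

A is a bed frame. B is a door frame. The door frame is on the floor beside the bed frame on its −x side. The gap between the door frame and the bed frame is 160 mm.

The door frame's nearest face is 160 mm from the bed frame's −x face.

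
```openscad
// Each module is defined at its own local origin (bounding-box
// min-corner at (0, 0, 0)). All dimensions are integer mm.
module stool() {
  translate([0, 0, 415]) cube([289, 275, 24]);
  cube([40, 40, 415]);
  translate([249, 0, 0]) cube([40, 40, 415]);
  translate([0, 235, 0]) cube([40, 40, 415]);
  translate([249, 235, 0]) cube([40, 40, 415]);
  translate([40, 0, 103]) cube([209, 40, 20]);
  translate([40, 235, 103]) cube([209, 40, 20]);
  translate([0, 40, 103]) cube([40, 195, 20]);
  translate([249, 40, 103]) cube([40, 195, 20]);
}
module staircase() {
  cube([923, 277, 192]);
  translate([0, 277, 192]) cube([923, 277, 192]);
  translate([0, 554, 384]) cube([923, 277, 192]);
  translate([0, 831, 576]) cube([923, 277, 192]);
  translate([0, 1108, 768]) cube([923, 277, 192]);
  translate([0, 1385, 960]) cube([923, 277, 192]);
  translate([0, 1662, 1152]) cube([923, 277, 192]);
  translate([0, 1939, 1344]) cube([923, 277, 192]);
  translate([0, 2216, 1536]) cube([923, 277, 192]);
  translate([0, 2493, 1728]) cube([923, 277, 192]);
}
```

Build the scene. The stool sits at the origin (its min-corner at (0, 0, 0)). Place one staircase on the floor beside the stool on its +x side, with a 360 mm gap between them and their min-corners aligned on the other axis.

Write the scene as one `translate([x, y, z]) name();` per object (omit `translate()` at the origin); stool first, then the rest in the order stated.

stool();
translate([649, 0, 0]) staircase();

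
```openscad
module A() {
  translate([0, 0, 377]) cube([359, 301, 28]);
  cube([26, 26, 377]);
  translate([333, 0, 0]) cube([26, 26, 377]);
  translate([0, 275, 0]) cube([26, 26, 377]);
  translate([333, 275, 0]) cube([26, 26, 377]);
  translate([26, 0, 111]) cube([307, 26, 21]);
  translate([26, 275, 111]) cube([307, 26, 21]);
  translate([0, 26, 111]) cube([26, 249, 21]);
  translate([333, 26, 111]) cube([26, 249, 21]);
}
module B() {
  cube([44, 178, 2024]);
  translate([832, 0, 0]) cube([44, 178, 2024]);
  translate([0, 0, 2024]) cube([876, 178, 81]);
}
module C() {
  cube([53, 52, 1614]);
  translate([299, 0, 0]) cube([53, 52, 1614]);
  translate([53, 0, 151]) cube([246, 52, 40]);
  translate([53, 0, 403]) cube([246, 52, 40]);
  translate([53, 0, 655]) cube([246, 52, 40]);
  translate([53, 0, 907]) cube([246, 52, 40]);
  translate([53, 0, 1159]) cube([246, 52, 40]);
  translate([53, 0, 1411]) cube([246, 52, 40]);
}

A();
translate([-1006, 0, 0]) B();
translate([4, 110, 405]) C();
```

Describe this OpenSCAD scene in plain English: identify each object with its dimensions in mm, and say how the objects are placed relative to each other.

A is a four-legged stool. The seat is a 359×301×28 mm slab whose top surface is at z = 405 mm; four square legs, each 26×26 mm in cross-section, run from the floor (z = 0) to the underside of the seat, each flush with a corner of the seat. Four stretchers, 26 mm wide and 21 mm tall, connect adjacent legs with their undersides at z = 111 mm, each running between the inner faces of the legs it joins and aligned with the legs' outer faces on the other axis.

B is a rectangular door frame: two vertical jambs of 44×178 mm section, 2024 mm tall, with a clear opening 788 mm wide between their inner faces. A header 81 mm tall and 178 mm deep lies on top of the jambs and spans the full outside width.

C is a wooden ladder with two side rails of 53×52 mm section and 1614 mm height, set 352 mm apart overall. Between them run 6 rectangular rungs (52 mm deep, 40 mm thick), front faces flush with the rails' −y face. The bottom of the first rung is 151 mm above the floor and each subsequent rung is 252 mm higher than the one below.

The door frame is on the floor beside the stool on its −x side. The ladder is on top of the stool.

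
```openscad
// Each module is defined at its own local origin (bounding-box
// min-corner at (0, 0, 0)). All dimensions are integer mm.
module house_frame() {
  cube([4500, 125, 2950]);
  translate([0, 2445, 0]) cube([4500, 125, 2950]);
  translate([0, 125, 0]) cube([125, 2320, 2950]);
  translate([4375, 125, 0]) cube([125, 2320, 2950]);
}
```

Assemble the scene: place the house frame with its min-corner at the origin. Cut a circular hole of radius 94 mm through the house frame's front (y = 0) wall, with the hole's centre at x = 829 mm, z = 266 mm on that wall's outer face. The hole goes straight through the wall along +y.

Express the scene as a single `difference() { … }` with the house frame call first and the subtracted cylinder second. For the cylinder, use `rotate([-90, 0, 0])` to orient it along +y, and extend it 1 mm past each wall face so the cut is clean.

difference() {
  house_frame();
  translate([829, -1, 266]) rotate([-90, 0, 0]) cylinder(h = 127, r = 94);
}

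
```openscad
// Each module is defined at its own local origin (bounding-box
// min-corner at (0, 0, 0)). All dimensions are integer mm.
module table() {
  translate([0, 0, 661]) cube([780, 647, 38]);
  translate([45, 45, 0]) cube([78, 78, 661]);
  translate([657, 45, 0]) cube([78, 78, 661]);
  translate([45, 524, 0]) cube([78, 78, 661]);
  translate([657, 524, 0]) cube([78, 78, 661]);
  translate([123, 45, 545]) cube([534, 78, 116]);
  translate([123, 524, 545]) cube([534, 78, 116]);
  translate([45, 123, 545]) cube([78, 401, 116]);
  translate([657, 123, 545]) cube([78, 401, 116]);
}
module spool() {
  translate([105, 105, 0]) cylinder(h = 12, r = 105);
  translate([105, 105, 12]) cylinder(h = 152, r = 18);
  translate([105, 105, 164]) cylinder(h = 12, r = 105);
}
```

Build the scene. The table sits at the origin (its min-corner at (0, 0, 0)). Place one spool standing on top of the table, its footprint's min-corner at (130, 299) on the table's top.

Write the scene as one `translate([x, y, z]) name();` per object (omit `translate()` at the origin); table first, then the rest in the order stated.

table();
translate([130, 299, 699]) spool();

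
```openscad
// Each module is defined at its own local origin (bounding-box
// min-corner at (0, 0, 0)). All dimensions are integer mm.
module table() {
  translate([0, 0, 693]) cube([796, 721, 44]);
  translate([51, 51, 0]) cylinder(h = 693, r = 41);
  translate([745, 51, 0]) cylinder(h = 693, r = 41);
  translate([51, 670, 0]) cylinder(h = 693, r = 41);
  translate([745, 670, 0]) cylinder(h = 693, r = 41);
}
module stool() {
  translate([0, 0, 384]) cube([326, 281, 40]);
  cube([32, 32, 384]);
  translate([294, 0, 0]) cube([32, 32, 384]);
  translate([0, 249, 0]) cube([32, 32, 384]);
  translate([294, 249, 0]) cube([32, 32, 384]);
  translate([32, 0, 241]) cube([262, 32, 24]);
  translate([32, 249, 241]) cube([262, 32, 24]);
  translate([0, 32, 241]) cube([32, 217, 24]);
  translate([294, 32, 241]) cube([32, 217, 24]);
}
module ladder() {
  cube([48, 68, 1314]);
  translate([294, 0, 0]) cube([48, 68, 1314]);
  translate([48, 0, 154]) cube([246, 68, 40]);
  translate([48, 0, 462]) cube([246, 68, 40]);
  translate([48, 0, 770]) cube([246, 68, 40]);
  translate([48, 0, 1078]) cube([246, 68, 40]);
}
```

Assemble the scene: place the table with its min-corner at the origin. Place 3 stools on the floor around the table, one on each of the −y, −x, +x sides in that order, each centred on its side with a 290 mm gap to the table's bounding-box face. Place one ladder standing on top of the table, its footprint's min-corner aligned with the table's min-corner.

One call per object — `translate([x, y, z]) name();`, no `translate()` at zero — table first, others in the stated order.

table();
translate([235, -571, 0]) stool();
translate([-616, 220, 0]) stool();
translate([1086, 220, 0]) stool();
translate([0, 0, 737]) ladder();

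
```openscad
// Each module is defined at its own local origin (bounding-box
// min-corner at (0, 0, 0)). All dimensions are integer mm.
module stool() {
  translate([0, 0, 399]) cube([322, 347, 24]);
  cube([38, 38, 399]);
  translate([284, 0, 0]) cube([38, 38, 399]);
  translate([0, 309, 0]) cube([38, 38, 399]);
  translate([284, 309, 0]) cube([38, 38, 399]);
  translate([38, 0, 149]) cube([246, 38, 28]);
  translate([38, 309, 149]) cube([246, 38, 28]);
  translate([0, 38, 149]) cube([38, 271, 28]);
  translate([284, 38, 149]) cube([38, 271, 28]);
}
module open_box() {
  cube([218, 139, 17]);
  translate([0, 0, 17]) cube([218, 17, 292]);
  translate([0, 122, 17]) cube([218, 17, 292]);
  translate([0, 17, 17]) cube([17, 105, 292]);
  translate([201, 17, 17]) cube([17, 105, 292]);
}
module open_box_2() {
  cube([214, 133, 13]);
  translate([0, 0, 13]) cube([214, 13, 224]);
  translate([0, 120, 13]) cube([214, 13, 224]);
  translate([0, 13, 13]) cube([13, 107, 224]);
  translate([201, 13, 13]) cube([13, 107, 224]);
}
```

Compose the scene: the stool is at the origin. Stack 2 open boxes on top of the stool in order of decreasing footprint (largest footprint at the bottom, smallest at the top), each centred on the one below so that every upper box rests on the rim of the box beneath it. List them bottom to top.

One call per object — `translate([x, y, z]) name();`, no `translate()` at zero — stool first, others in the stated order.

stool();
translate([52, 104, 423]) open_box();
translate([54, 107, 732]) open_box_2();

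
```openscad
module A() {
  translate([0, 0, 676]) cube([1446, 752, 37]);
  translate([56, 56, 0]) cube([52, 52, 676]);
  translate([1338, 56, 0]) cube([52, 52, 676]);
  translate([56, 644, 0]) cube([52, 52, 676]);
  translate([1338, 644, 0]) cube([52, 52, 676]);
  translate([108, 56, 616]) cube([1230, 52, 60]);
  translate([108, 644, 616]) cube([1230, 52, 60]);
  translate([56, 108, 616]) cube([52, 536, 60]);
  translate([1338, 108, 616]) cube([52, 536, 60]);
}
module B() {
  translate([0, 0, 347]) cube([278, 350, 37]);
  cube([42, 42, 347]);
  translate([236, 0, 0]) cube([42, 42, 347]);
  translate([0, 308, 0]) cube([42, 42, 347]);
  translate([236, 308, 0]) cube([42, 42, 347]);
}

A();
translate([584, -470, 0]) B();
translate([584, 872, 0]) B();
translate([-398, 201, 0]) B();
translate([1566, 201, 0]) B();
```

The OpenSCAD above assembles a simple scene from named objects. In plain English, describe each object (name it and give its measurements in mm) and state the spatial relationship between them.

A is a table: top 1446 mm (x) × 752 mm (y), 37 mm thick, upper face at z = 713 mm, on four 52×52 mm square legs, each inset 56 mm from the nearest pair of top edges, running from z = 0 to the bottom of the top. Four apron rails, 52 mm thick and 60 mm tall, run between adjacent legs with their top edges flush with the underside of the top and their outer faces flush with the legs' outer faces.

B is a four-legged stool. The seat is a 278×350×37 mm slab whose top surface is at z = 384 mm; four square legs, each 42×42 mm in cross-section, run from the floor (z = 0) to the underside of the seat, each flush with a corner of the seat.

Four stools sit around the table at the −y, +y, −x, +x sides.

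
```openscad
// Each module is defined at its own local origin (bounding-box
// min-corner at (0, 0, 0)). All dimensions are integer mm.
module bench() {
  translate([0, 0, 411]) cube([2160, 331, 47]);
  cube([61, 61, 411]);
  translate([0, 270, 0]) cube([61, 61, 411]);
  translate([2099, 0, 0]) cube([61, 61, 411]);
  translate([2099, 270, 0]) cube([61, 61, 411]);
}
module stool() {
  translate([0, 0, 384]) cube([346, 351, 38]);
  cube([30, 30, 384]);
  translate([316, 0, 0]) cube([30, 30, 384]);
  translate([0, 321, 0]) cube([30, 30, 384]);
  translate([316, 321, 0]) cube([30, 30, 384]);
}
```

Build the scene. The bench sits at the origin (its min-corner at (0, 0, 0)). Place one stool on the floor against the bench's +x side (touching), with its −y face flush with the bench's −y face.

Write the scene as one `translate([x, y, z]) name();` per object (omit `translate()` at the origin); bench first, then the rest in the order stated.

bench();
translate([2160, 0, 0]) stool();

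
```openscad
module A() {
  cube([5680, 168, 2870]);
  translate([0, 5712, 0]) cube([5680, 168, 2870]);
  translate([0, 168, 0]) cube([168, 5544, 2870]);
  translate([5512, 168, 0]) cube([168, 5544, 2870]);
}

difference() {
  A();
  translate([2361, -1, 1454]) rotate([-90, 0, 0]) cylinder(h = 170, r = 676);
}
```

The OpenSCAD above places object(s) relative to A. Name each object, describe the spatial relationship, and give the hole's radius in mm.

A is a house frame. The house frame has a circular hole through its front wall. The hole's radius is 676 mm.

The subtracted cylinder has r = 676 mm.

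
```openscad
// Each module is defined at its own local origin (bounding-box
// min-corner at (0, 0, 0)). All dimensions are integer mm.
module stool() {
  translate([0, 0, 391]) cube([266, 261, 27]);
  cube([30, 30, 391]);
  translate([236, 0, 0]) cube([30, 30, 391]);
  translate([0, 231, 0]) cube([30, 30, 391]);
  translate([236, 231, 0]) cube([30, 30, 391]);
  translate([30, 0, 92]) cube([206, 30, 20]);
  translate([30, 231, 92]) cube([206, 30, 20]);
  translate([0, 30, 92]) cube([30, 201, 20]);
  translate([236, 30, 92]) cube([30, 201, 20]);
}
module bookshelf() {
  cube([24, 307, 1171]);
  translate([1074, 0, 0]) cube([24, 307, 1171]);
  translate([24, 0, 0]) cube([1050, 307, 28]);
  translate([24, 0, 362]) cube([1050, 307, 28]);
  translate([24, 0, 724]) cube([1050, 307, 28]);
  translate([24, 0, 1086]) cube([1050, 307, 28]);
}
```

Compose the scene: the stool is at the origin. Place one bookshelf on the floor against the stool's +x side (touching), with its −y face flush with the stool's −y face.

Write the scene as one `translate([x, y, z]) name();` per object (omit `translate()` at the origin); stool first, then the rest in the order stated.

stool();
translate([266, 0, 0]) bookshelf();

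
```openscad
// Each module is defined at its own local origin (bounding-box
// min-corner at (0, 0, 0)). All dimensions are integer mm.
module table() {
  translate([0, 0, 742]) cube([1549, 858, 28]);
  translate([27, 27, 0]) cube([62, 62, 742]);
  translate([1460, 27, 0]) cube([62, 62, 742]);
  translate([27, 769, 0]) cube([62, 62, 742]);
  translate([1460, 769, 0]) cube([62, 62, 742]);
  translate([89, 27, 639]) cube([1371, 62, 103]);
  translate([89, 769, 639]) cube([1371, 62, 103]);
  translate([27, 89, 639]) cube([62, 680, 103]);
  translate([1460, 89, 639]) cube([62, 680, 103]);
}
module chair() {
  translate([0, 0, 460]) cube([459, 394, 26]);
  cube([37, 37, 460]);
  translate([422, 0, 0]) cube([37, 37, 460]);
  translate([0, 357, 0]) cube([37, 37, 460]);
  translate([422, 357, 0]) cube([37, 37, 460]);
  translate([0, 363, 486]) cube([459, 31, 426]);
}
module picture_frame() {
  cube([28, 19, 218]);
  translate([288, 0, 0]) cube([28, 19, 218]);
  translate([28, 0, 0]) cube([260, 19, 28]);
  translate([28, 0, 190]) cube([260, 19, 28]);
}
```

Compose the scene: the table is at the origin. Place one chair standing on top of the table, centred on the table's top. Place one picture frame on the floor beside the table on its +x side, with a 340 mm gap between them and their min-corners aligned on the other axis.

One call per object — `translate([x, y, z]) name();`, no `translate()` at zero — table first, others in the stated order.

table();
translate([545, 232, 770]) chair();
translate([1889, 0, 0]) picture_frame();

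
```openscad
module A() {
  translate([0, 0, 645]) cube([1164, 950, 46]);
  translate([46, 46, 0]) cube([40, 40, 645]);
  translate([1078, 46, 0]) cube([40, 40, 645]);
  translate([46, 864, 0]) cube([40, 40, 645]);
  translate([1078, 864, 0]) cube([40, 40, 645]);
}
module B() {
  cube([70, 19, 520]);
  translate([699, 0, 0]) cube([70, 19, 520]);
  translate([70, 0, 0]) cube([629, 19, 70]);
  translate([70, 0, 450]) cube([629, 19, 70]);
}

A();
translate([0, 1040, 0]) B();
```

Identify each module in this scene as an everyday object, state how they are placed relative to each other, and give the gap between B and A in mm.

A is a table. B is a picture frame. The picture frame is on the floor beside the table on its +y side. The gap between the picture frame and the table is 90 mm.

The picture frame's nearest face is 90 mm from the table's +y face.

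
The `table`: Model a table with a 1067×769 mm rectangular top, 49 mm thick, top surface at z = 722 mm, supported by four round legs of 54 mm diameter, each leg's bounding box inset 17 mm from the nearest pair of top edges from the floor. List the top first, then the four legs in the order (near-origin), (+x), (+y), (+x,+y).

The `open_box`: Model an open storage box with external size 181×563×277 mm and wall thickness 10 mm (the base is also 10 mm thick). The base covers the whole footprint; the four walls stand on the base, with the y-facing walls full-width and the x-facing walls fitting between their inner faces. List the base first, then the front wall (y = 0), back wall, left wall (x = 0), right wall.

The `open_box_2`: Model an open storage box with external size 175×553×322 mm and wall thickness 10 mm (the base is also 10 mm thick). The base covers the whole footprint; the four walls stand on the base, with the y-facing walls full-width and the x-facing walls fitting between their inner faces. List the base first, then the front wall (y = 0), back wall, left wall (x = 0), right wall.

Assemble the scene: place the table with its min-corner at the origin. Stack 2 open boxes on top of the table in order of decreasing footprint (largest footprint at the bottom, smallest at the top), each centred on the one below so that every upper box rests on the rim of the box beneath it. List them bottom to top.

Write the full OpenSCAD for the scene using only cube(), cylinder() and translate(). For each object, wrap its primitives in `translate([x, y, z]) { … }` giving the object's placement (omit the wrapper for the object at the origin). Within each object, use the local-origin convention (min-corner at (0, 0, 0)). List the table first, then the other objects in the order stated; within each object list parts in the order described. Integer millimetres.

translate([0, 0, 673]) cube([1067, 769, 49]);
translate([44, 44, 0]) cylinder(h = 673, r = 27);
translate([1023, 44, 0]) cylinder(h = 673, r = 27);
translate([44, 725, 0]) cylinder(h = 673, r = 27);
translate([1023, 725, 0]) cylinder(h = 673, r = 27);
translate([443, 103, 722]) {
  cube([181, 563, 10]);
  translate([0, 0, 10]) cube([181, 10, 267]);
  translate([0, 553, 10]) cube([181, 10, 267]);
  translate([0, 10, 10]) cube([10, 543, 267]);
  translate([171, 10, 10]) cube([10, 543, 267]);
}
translate([446, 108, 999]) {
  cube([175, 553, 10]);
  translate([0, 0, 10]) cube([175, 10, 312]);
  translate([0, 543, 10]) cube([175, 10, 312]);
  translate([0, 10, 10]) cube([10, 533, 312]);
  translate([165, 10, 10]) cube([10, 533, 312]);
}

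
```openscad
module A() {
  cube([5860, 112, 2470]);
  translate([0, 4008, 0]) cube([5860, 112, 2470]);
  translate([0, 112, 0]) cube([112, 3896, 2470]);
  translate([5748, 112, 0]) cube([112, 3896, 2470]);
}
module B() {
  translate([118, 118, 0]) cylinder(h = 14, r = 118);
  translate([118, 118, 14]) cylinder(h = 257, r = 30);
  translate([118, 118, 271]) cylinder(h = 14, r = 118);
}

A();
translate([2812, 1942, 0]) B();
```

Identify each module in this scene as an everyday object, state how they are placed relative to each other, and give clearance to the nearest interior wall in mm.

A is a house frame. B is a spool. The spool sits inside the house frame, centred. The clearance to the nearest interior wall is 1830 mm.

Clearances: x = 2700, y = 1830; minimum 1830 mm.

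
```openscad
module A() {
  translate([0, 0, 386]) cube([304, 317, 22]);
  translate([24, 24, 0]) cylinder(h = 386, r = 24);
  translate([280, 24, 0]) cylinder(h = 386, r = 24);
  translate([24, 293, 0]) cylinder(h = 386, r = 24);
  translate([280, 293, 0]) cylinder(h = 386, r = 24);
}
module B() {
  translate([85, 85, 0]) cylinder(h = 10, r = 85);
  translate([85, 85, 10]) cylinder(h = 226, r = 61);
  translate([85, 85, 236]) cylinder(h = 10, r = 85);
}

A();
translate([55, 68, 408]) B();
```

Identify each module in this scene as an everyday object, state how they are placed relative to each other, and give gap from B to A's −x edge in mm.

A is a stool. B is a spool. The spool is on top of the stool. The gap from the spool to the stool's −x edge is 55 mm.

The spool's min-x is at 55; the stool's min-x is 0; gap = 55 mm.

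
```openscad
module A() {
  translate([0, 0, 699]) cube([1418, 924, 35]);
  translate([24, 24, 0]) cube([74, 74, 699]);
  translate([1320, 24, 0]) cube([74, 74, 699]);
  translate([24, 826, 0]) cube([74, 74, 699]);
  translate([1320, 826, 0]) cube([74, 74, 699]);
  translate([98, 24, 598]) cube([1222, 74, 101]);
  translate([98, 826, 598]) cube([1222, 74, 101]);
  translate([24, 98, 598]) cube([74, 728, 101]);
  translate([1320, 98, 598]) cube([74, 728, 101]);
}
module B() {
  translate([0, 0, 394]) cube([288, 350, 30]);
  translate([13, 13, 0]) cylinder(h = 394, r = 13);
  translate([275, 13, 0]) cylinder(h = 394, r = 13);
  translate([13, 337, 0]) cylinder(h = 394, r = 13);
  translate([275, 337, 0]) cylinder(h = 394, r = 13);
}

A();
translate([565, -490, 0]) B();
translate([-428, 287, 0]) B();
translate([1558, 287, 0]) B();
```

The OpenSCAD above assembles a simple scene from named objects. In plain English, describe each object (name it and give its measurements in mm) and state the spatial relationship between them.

A is a table: top 1418 mm (x) × 924 mm (y), 35 mm thick, upper face at z = 734 mm, on four 74×74 mm square legs, each inset 24 mm from the nearest pair of top edges, running from z = 0 to the bottom of the top. Four apron rails, 74 mm thick and 101 mm tall, run between adjacent legs with their top edges flush with the underside of the top and their outer faces flush with the legs' outer faces.

B is a four-legged stool. The seat is a 288×350×30 mm slab whose top surface is at z = 424 mm; four round legs, each 26 mm in diameter, run from the floor (z = 0) to the underside of the seat, each leg's axis is inset half a diameter from the nearest pair of seat edges (so the leg's bounding box is flush with the corner).

Three stools sit around the table at the −y, −x, +x sides.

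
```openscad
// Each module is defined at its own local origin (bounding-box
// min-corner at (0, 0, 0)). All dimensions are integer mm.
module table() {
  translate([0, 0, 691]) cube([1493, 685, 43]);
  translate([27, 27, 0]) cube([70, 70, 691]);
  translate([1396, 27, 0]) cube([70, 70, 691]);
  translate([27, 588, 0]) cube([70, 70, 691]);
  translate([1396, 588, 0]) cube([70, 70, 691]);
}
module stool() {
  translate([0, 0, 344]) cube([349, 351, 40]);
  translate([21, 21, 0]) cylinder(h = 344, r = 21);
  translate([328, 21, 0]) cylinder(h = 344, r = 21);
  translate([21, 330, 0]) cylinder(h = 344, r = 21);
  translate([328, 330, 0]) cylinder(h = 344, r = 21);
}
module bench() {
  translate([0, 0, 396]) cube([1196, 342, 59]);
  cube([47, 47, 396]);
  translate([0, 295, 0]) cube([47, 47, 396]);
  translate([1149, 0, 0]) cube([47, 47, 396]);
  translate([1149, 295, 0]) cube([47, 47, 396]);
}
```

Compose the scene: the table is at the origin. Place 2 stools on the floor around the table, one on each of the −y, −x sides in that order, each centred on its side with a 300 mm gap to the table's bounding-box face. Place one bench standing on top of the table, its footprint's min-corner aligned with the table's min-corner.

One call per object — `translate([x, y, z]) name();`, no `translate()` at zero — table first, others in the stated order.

table();
translate([572, -651, 0]) stool();
translate([-649, 167, 0]) stool();
translate([0, 0, 734]) bench();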